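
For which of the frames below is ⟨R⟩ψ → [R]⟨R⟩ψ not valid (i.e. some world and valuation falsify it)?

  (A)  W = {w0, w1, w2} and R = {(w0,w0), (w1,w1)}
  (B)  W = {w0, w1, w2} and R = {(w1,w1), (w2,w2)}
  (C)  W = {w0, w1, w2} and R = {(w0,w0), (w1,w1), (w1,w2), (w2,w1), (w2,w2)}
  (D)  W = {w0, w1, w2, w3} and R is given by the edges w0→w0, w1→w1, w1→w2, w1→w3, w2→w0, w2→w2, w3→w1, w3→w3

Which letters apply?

The schema ⟨R⟩ψ → [R]⟨R⟩ψ is axiom 5; it is valid on a frame iff R is euclidean.
(A) R is euclidean (any two R-successors of the same world are R-related), so the schema is valid here.
(B) R is euclidean (any two R-successors of the same world are R-related), so the schema is valid here.
(C) R is euclidean (any two R-successors of the same world are R-related), so the schema is valid here.
(D) R is not euclidean (w1 R w2 and w1 R w1 but not w2 R w1), so the schema fails here.

D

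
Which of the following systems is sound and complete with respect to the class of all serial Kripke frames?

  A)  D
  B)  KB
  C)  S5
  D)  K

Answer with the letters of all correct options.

A

(A) D is determined by exactly this class.
(B) KB is determined by the class of symmetric frames.
(C) S5 is determined by the class of reflexive, symmetric, and transitive frames.
(D) K is determined by the class of arbitrary frames.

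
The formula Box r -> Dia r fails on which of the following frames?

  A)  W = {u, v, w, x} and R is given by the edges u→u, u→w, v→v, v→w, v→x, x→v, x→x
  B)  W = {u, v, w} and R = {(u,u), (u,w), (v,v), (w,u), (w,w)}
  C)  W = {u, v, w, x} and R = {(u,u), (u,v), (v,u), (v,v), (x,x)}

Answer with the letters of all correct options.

A, C

The schema Box r -> Dia r is axiom D; it is valid on a frame iff R is serial.
(A) R is not serial (w has no R-successor), so the schema fails here.
(B) R is serial (every world has an R-successor), so the schema is valid here.
(C) R is not serial (w has no R-successor), so the schema fails here.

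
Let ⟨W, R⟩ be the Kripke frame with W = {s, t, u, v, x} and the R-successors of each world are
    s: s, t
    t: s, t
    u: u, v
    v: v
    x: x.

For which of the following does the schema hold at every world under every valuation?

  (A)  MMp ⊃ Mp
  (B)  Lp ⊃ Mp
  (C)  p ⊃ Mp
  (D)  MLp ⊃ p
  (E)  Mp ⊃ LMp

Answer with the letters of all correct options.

R is reflexive: each world relates to itself.
R is not symmetric: u R v but not v R u.
R is transitive: R is closed under composition.
R is not euclidean: u R v and u R u but not v R u.
R is serial: every world has an R-successor.
(A) MMp ⊃ Mp (the dual of axiom 4) characterises the transitive frames. R is transitive — valid.
(B) Lp ⊃ Mp (axiom D) characterises the serial frames. R is serial — valid.
(C) the dual of axiom T: valid iff R is reflexive. R is reflexive — valid.
(D) the dual of axiom B: valid iff R is symmetric. R is not symmetric — not valid.
(E) Mp ⊃ LMp is axiom 5; it is valid on a frame exactly when R is euclidean. R is not euclidean, so not valid.

A, B, C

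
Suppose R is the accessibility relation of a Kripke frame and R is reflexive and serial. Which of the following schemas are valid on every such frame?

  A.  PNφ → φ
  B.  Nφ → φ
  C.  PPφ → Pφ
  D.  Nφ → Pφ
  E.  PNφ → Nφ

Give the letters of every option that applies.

B, D

(A) PNφ → φ is the dual of axiom B; it is valid on a frame exactly when R is symmetric. Such an R need not be symmetric, so not valid.
(B) Nφ → φ (axiom T) characterises the reflexive frames. Every such R is reflexive — valid.
(C) PPφ → Pφ (the dual of axiom 4) characterises the transitive frames. Such an R need not be transitive — not valid.
(D) Nφ → Pφ is axiom D; it is valid on a frame exactly when R is serial. Every such R is serial, so valid.
(E) PNφ → Nφ (the dual of axiom 5) characterises the euclidean frames. Such an R need not be euclidean — not valid.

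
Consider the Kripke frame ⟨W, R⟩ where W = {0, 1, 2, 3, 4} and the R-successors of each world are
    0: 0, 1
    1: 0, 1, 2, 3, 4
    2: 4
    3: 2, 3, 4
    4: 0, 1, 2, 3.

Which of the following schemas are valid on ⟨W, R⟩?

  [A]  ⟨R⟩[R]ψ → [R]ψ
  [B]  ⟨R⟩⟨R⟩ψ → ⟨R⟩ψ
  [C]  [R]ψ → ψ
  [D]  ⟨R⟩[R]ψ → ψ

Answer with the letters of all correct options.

R is not reflexive: not 2 R 2.
R is not symmetric: 1 R 2 but not 2 R 1.
R is not transitive: 0 R 1 and 1 R 2 but not 0 R 2.
R is not euclidean: 1 R 0 and 1 R 2 but not 0 R 2.
(A) ⟨R⟩[R]ψ → [R]ψ (the dual of axiom 5) characterises the euclidean frames. R is not euclidean — not valid.
(B) ⟨R⟩⟨R⟩ψ → ⟨R⟩ψ is the dual of axiom 4; it is valid on a frame exactly when R is transitive. R is not transitive, so not valid.
(C) axiom T: valid iff R is reflexive. R is not reflexive — not valid.
(D) the dual of axiom B: valid iff R is symmetric. R is not symmetric — not valid.

none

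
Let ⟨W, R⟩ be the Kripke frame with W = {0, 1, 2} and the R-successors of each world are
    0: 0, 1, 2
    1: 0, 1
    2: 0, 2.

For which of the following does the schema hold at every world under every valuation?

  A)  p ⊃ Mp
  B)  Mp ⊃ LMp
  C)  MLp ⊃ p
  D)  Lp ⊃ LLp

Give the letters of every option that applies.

A, C

R is reflexive: each world relates to itself.
R is symmetric: every R-edge is matched by its reverse.
R is not transitive: 1 R 0 and 0 R 2 but not 1 R 2.
R is not euclidean: 0 R 1 and 0 R 2 but not 1 R 2.
(A) the dual of axiom T: valid iff R is reflexive. R is reflexive — valid.
(B) Mp ⊃ LMp is axiom 5; it is valid on a frame exactly when R is euclidean. R is not euclidean, so not valid.
(C) MLp ⊃ p is the dual of axiom B, which corresponds to symmetry. R is symmetric — valid.
(D) axiom 4: valid iff R is transitive. R is not transitive — not valid.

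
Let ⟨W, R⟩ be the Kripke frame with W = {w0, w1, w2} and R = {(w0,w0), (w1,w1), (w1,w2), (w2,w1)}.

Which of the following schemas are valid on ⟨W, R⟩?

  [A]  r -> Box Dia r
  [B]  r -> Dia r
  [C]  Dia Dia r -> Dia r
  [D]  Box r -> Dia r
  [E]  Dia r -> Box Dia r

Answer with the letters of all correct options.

R is not reflexive: not w2 R w2.
R is symmetric: every R-edge is matched by its reverse.
R is not transitive: w2 R w1 and w1 R w2 but not w2 R w2.
R is not euclidean: w1 R w2 and w1 R w2 but not w2 R w2.
R is serial: every world has an R-successor.
(A) r -> Box Dia r is axiom B, which corresponds to symmetry. R is symmetric — valid.
(B) r -> Dia r (the dual of axiom T) characterises the reflexive frames. R is not reflexive — not valid.
(C) Dia Dia r -> Dia r is the dual of axiom 4; it is valid on a frame exactly when R is transitive. R is not transitive, so not valid.
(D) axiom D: valid iff R is serial. R is serial — valid.
(E) Dia r -> Box Dia r is axiom 5, which corresponds to the euclidean property. R is not euclidean — not valid.

A, D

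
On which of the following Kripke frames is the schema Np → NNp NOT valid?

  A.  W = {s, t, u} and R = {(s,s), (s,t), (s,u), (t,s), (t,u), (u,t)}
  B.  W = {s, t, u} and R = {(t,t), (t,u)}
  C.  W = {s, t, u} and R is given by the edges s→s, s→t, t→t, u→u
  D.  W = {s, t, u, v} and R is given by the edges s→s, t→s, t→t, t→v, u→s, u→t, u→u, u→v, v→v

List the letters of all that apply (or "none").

The schema Np → NNp is axiom 4; it is valid on a frame iff R is transitive.
(A) R is not transitive (t R s and s R t but not t R t), so the schema fails here.
(B) R is transitive (R is closed under composition), so the schema is valid here.
(C) R is transitive (R is closed under composition), so the schema is valid here.
(D) R is transitive (R is closed under composition), so the schema is valid here.

A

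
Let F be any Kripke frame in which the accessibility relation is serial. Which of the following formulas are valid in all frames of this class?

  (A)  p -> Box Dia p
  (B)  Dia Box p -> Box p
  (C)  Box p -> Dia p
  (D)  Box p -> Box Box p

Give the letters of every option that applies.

(A) axiom B: valid iff R is symmetric. Such an R need not be symmetric — not valid.
(B) Dia Box p -> Box p is the dual of axiom 5, which corresponds to the euclidean property. Such an R need not be euclidean — not valid.
(C) Box p -> Dia p is axiom D, which corresponds to seriality. Every such R is serial — valid.
(D) Box p -> Box Box p (axiom 4) characterises the transitive frames. Such an R need not be transitive — not valid.

C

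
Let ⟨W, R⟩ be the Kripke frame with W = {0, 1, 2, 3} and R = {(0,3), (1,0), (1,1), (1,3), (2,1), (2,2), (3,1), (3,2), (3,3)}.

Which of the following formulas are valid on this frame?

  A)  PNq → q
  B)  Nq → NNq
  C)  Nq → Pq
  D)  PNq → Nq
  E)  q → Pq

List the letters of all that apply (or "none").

R is not reflexive: not 0 R 0.
R is not symmetric: 0 R 3 but not 3 R 0.
R is not transitive: 0 R 3 and 3 R 1 but not 0 R 1.
R is not euclidean: 1 R 0 and 1 R 1 but not 0 R 1.
R is serial: every world has an R-successor.
(A) PNq → q (the dual of axiom B) characterises the symmetric frames. R is not symmetric — not valid.
(B) axiom 4: valid iff R is transitive. R is not transitive — not valid.
(C) axiom D: valid iff R is serial. R is serial — valid.
(D) PNq → Nq (the dual of axiom 5) characterises the euclidean frames. R is not euclidean — not valid.
(E) the dual of axiom T: valid iff R is reflexive. R is not reflexive — not valid.

C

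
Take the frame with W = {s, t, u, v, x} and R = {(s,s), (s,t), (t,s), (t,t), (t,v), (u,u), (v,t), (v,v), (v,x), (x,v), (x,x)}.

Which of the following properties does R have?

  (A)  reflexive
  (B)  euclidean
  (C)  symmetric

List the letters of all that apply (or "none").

(A) reflexive: each world relates to itself.
(B) not euclidean: t R s and t R v but not s R v.
(C) symmetric: every R-edge is matched by its reverse.

A, C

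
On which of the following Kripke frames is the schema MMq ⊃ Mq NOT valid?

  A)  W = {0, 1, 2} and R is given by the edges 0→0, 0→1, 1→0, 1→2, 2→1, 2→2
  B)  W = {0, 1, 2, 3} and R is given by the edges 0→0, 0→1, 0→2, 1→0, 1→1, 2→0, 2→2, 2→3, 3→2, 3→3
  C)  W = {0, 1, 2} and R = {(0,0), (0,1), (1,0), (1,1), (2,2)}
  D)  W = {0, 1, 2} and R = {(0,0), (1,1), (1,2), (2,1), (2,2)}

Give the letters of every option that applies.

A, B

The schema MMq ⊃ Mq is the dual of axiom 4; it is valid on a frame iff R is transitive.
(A) R is not transitive (0 R 1 and 1 R 2 but not 0 R 2), so the schema fails here.
(B) R is not transitive (0 R 2 and 2 R 3 but not 0 R 3), so the schema fails here.
(C) R is transitive (R is closed under composition), so the schema is valid here.
(D) R is transitive (R is closed under composition), so the schema is valid here.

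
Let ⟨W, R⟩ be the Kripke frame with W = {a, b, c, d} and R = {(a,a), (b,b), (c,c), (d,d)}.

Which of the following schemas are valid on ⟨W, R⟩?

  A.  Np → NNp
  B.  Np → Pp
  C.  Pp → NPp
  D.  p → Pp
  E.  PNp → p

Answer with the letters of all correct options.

A, B, C, D, E

R is reflexive: each world relates to itself.
R is symmetric: every R-edge is matched by its reverse.
R is transitive: R is closed under composition.
R is euclidean: any two R-successors of the same world are R-related.
R is serial: every world has an R-successor.
(A) Np → NNp (axiom 4) characterises the transitive frames. R is transitive — valid.
(B) Np → Pp is axiom D, which corresponds to seriality. R is serial — valid.
(C) axiom 5: valid iff R is euclidean. R is euclidean — valid.
(D) the dual of axiom T: valid iff R is reflexive. R is reflexive — valid.
(E) the dual of axiom B: valid iff R is symmetric. R is symmetric — valid.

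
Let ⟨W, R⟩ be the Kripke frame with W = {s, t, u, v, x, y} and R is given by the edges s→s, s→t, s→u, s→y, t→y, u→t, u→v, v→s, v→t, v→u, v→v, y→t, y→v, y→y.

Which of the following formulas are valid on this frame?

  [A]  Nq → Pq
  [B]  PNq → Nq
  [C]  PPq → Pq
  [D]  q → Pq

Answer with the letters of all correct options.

R is not reflexive: not t R t.
R is not transitive: s R u and u R v but not s R v.
R is not euclidean: s R t and s R s but not t R s.
R is not serial: x has no R-successor.
(A) axiom D: valid iff R is serial. R is not serial — not valid.
(B) PNq → Nq (the dual of axiom 5) characterises the euclidean frames. R is not euclidean — not valid.
(C) the dual of axiom 4: valid iff R is transitive. R is not transitive — not valid.
(D) q → Pq is the dual of axiom T, which corresponds to reflexivity. R is not reflexive — not valid.

none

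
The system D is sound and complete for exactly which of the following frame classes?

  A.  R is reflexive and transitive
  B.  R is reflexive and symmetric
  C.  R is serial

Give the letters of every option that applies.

C

(A) this class determines S4, not D.
(B) this class determines B (= KTB), not D.
(C) D is sound and complete for exactly this class.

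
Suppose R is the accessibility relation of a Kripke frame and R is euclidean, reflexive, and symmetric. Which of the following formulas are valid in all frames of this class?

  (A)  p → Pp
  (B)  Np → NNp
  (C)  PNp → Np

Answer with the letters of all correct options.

A, B, C

A relation that is euclidean, reflexive, and symmetric is also serial and transitive.
(A) p → Pp is the dual of axiom T; it is valid on a frame exactly when R is reflexive. Every such R is reflexive, so valid.
(B) Np → NNp is axiom 4; it is valid on a frame exactly when R is transitive. Every such R is transitive, so valid.
(C) PNp → Np is the dual of axiom 5, which corresponds to the euclidean property. Every such R is euclidean — valid.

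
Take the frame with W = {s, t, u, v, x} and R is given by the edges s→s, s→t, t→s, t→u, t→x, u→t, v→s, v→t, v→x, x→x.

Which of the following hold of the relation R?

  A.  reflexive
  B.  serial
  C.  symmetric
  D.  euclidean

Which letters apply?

(A) not reflexive: not t R t.
(B) serial: every world has an R-successor.
(C) not symmetric: t R x but not x R t.
(D) not euclidean: t R s and t R u but not s R u.

B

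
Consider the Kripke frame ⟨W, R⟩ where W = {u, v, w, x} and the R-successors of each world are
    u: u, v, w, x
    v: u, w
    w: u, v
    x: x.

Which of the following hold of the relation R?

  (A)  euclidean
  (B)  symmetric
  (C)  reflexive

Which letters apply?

(A) not euclidean: u R v and u R x but not v R x.
(B) not symmetric: u R x but not x R u.
(C) not reflexive: not v R v.

none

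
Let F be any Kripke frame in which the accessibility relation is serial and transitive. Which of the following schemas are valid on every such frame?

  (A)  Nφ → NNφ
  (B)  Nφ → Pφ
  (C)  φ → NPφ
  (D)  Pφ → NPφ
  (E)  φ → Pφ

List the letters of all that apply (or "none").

(A) Nφ → NNφ (axiom 4) characterises the transitive frames. Every such R is transitive — valid.
(B) Nφ → Pφ is axiom D; it is valid on a frame exactly when R is serial. Every such R is serial, so valid.
(C) φ → NPφ is axiom B; it is valid on a frame exactly when R is symmetric. Such an R need not be symmetric, so not valid.
(D) Pφ → NPφ is axiom 5; it is valid on a frame exactly when R is euclidean. Such an R need not be euclidean, so not valid.
(E) φ → Pφ (the dual of axiom T) characterises the reflexive frames. Such an R need not be reflexive — not valid.

A, B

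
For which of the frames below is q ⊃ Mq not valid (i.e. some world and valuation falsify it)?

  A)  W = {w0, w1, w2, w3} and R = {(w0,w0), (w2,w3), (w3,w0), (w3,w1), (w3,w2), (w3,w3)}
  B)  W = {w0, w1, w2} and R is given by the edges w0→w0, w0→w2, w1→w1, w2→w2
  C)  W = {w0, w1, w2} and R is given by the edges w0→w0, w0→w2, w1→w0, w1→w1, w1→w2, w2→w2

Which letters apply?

The schema q ⊃ Mq is the dual of axiom T; it is valid on a frame iff R is reflexive.
(A) R is not reflexive (not w1 R w1), so the schema fails here.
(B) R is reflexive (each world relates to itself), so the schema is valid here.
(C) R is reflexive (each world relates to itself), so the schema is valid here.

A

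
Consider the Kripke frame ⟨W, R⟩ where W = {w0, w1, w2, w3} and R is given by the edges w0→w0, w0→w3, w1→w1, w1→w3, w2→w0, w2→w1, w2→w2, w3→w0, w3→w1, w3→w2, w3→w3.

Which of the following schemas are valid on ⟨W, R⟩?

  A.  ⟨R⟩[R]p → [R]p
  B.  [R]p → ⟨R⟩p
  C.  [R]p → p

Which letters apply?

B, C

R is reflexive: each world relates to itself.
R is not euclidean: w2 R w0 and w2 R w1 but not w0 R w1.
R is serial: every world has an R-successor.
(A) ⟨R⟩[R]p → [R]p (the dual of axiom 5) characterises the euclidean frames. R is not euclidean — not valid.
(B) [R]p → ⟨R⟩p (axiom D) characterises the serial frames. R is serial — valid.
(C) [R]p → p is axiom T; it is valid on a frame exactly when R is reflexive. R is reflexive, so valid.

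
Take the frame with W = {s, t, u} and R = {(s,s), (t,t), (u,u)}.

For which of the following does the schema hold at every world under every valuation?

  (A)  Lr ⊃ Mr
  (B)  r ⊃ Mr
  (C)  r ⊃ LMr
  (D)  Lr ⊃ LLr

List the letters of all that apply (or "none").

R is reflexive: each world relates to itself.
R is symmetric: every R-edge is matched by its reverse.
R is transitive: R is closed under composition.
R is serial: every world has an R-successor.
(A) Lr ⊃ Mr is axiom D; it is valid on a frame exactly when R is serial. R is serial, so valid.
(B) r ⊃ Mr is the dual of axiom T; it is valid on a frame exactly when R is reflexive. R is reflexive, so valid.
(C) axiom B: valid iff R is symmetric. R is symmetric — valid.
(D) Lr ⊃ LLr (axiom 4) characterises the transitive frames. R is transitive — valid.

A, B, C, D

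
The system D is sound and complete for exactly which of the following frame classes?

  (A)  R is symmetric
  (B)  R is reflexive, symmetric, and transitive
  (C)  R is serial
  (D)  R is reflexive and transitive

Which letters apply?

(A) this class determines KB, not D.
(B) this class determines S5, not D.
(C) D is sound and complete for exactly this class.
(D) this class determines S4, not D.

C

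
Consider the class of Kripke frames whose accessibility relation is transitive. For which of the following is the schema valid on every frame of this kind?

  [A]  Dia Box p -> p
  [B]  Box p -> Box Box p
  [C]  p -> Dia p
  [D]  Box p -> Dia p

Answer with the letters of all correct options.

B

(A) Dia Box p -> p is the dual of axiom B; it is valid on a frame exactly when R is symmetric. Such an R need not be symmetric, so not valid.
(B) Box p -> Box Box p is axiom 4; it is valid on a frame exactly when R is transitive. Every such R is transitive, so valid.
(C) p -> Dia p is the dual of axiom T, which corresponds to reflexivity. Such an R need not be reflexive — not valid.
(D) Box p -> Dia p is axiom D, which corresponds to seriality. Such an R need not be serial — not valid.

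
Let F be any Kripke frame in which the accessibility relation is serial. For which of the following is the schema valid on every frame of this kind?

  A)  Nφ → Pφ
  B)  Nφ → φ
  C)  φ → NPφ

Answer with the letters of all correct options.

(A) Nφ → Pφ (axiom D) characterises the serial frames. Every such R is serial — valid.
(B) Nφ → φ (axiom T) characterises the reflexive frames. Such an R need not be reflexive — not valid.
(C) φ → NPφ is axiom B; it is valid on a frame exactly when R is symmetric. Such an R need not be symmetric, so not valid.

A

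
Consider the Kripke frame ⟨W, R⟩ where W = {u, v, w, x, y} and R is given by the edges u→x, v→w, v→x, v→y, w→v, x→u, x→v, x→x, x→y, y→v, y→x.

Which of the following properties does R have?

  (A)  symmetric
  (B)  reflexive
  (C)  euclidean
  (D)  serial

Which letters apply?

(A) symmetric: every R-edge is matched by its reverse.
(B) not reflexive: not u R u.
(C) not euclidean: v R w and v R x but not w R x.
(D) serial: every world has an R-successor.

A, D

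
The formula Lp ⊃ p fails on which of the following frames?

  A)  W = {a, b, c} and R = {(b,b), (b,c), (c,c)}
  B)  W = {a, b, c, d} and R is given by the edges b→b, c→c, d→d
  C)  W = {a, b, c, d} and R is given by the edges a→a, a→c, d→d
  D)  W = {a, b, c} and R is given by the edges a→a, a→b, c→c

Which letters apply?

The schema Lp ⊃ p is axiom T; it is valid on a frame iff R is reflexive.
(A) R is not reflexive (not a R a), so the schema fails here.
(B) R is not reflexive (not a R a), so the schema fails here.
(C) R is not reflexive (not b R b), so the schema fails here.
(D) R is not reflexive (not b R b), so the schema fails here.

A, B, C, D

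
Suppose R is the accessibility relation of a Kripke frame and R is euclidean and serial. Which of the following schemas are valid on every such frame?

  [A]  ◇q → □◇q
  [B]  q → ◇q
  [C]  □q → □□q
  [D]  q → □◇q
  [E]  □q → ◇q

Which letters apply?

(A) axiom 5: valid iff R is euclidean. Every such R is euclidean — valid.
(B) the dual of axiom T: valid iff R is reflexive. Such an R need not be reflexive — not valid.
(C) □q → □□q is axiom 4, which corresponds to transitivity. Such an R need not be transitive — not valid.
(D) q → □◇q (axiom B) characterises the symmetric frames. Such an R need not be symmetric — not valid.
(E) □q → ◇q (axiom D) characterises the serial frames. Every such R is serial — valid.

A, E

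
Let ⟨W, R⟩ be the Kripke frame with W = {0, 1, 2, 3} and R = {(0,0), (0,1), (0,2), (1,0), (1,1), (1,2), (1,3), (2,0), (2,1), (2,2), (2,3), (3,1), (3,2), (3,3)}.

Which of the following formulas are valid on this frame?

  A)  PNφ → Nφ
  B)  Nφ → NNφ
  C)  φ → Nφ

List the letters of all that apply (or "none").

none

R is not transitive: 0 R 1 and 1 R 3 but not 0 R 3.
R is not euclidean: 1 R 0 and 1 R 3 but not 0 R 3.
R is not a subset of the identity: 0 R 1 with 0 ≠ 1.
(A) PNφ → Nφ is the dual of axiom 5; it is valid on a frame exactly when R is euclidean. R is not euclidean, so not valid.
(B) Nφ → NNφ (axiom 4) characterises the transitive frames. R is not transitive — not valid.
(C) φ → Nφ is valid only on frames where every R-edge is a self-loop. Here R ⊄ identity — not valid.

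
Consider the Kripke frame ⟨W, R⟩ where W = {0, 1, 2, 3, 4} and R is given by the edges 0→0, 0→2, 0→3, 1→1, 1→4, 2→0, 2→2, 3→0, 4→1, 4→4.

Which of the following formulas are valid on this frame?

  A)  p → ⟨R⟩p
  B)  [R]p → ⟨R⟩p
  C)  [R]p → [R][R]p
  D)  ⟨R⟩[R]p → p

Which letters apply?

R is not reflexive: not 3 R 3.
R is symmetric: every R-edge is matched by its reverse.
R is not transitive: 2 R 0 and 0 R 3 but not 2 R 3.
R is serial: every world has an R-successor.
(A) p → ⟨R⟩p is the dual of axiom T; it is valid on a frame exactly when R is reflexive. R is not reflexive, so not valid.
(B) [R]p → ⟨R⟩p is axiom D, which corresponds to seriality. R is serial — valid.
(C) [R]p → [R][R]p is axiom 4, which corresponds to transitivity. R is not transitive — not valid.
(D) ⟨R⟩[R]p → p (the dual of axiom B) characterises the symmetric frames. R is symmetric — valid.

B, D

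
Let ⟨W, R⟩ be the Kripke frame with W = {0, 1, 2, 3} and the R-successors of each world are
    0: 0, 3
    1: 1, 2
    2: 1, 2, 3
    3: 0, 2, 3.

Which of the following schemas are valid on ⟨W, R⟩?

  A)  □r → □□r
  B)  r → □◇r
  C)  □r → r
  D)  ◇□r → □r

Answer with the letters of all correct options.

R is reflexive: each world relates to itself.
R is symmetric: every R-edge is matched by its reverse.
R is not transitive: 0 R 3 and 3 R 2 but not 0 R 2.
R is not euclidean: 2 R 1 and 2 R 3 but not 1 R 3.
(A) □r → □□r is axiom 4, which corresponds to transitivity. R is not transitive — not valid.
(B) axiom B: valid iff R is symmetric. R is symmetric — valid.
(C) □r → r is axiom T, which corresponds to reflexivity. R is reflexive — valid.
(D) ◇□r → □r is the dual of axiom 5, which corresponds to the euclidean property. R is not euclidean — not valid.

B, C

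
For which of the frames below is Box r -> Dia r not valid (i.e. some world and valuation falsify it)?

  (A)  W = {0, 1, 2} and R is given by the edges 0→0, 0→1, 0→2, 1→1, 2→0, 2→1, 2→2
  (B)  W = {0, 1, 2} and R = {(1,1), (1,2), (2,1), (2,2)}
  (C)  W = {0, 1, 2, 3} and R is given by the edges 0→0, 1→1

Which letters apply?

The schema Box r -> Dia r is axiom D; it is valid on a frame iff R is serial.
(A) R is serial (every world has an R-successor), so the schema is valid here.
(B) R is not serial (0 has no R-successor), so the schema fails here.
(C) R is not serial (2 has no R-successor), so the schema fails here.

B, C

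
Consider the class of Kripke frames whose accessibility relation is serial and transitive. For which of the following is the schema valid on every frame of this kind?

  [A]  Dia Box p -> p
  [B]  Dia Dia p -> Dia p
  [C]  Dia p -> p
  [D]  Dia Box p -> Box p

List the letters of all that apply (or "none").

(A) Dia Box p -> p is the dual of axiom B, which corresponds to symmetry. Such an R need not be symmetric — not valid.
(B) the dual of axiom 4: valid iff R is transitive. Every such R is transitive — valid.
(C) Dia p -> p is the converse of T; it holds exactly when R ⊆ identity. Such an R need not be a subset of the identity — not valid.
(D) Dia Box p -> Box p (the dual of axiom 5) characterises the euclidean frames. Such an R need not be euclidean — not valid.

B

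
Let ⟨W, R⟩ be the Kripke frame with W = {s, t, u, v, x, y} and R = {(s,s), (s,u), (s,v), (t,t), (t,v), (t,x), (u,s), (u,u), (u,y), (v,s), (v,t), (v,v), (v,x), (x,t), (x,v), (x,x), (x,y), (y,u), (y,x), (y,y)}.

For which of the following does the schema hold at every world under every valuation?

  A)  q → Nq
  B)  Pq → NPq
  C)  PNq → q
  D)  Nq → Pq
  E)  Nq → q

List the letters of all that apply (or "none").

C, D, E

R is reflexive: each world relates to itself.
R is symmetric: every R-edge is matched by its reverse.
R is not euclidean: s R u and s R v but not u R v.
R is serial: every world has an R-successor.
R is not a subset of the identity: s R u with s ≠ u.
(A) q → Nq is valid only on frames where every R-edge is a self-loop. Here R ⊄ identity — not valid.
(B) Pq → NPq (axiom 5) characterises the euclidean frames. R is not euclidean — not valid.
(C) PNq → q is the dual of axiom B, which corresponds to symmetry. R is symmetric — valid.
(D) axiom D: valid iff R is serial. R is serial — valid.
(E) Nq → q is axiom T; it is valid on a frame exactly when R is reflexive. R is reflexive, so valid.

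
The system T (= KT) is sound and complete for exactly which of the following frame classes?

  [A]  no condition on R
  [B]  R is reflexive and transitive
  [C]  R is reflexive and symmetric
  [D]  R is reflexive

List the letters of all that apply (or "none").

D

(A) this class determines K, not T (= KT).
(B) this class determines S4, not T (= KT).
(C) this class determines B (= KTB), not T (= KT).
(D) T (= KT) is sound and complete for exactly this class.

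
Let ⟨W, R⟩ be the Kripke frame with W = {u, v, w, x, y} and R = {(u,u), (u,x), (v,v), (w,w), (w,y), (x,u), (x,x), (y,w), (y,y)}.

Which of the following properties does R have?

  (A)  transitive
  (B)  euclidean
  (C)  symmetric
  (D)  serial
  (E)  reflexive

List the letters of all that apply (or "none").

A, B, C, D, E

(A) transitive: R is closed under composition.
(B) euclidean: any two R-successors of the same world are R-related.
(C) symmetric: every R-edge is matched by its reverse.
(D) serial: every world has an R-successor.
(E) reflexive: each world relates to itself.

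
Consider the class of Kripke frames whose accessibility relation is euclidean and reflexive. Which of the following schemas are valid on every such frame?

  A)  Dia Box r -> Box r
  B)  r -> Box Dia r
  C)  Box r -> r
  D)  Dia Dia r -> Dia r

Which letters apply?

A reflexive euclidean relation is also symmetric (from wRw and wRv the euclidean condition gives vRw) and hence transitive; it is an equivalence relation.
(A) Dia Box r -> Box r is the dual of axiom 5, which corresponds to the euclidean property. Every such R is euclidean — valid.
(B) axiom B: valid iff R is symmetric. Every such R is symmetric — valid.
(C) Box r -> r (axiom T) characterises the reflexive frames. Every such R is reflexive — valid.
(D) Dia Dia r -> Dia r is the dual of axiom 4; it is valid on a frame exactly when R is transitive. Every such R is transitive, so valid.

A, B, C, D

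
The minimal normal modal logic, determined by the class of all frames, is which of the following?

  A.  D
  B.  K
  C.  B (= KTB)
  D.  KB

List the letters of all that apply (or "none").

(A) D is determined by the class of serial frames.
(B) K is determined by exactly this class.
(C) B (= KTB) is determined by the class of reflexive and symmetric frames.
(D) KB is determined by the class of symmetric frames.

B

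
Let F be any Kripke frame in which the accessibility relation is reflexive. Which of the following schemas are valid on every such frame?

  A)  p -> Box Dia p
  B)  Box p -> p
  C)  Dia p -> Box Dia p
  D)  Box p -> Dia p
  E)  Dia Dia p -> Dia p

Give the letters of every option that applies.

B, D

A reflexive relation is serial.
(A) p -> Box Dia p (axiom B) characterises the symmetric frames. Such an R need not be symmetric — not valid.
(B) Box p -> p is axiom T; it is valid on a frame exactly when R is reflexive. Every such R is reflexive, so valid.
(C) Dia p -> Box Dia p (axiom 5) characterises the euclidean frames. Such an R need not be euclidean — not valid.
(D) Box p -> Dia p (axiom D) characterises the serial frames. Every such R is serial — valid.
(E) the dual of axiom 4: valid iff R is transitive. Such an R need not be transitive — not valid.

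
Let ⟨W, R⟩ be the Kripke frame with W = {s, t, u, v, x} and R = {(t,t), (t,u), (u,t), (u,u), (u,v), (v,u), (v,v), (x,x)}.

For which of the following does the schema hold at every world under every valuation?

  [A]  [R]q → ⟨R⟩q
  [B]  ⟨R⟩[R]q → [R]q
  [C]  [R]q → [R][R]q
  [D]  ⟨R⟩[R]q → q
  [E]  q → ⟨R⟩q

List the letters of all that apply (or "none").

D

R is not reflexive: not s R s.
R is symmetric: every R-edge is matched by its reverse.
R is not transitive: t R u and u R v but not t R v.
R is not euclidean: u R t and u R v but not t R v.
R is not serial: s has no R-successor.
(A) [R]q → ⟨R⟩q is axiom D, which corresponds to seriality. R is not serial — not valid.
(B) ⟨R⟩[R]q → [R]q is the dual of axiom 5, which corresponds to the euclidean property. R is not euclidean — not valid.
(C) axiom 4: valid iff R is transitive. R is not transitive — not valid.
(D) ⟨R⟩[R]q → q is the dual of axiom B; it is valid on a frame exactly when R is symmetric. R is symmetric, so valid.
(E) the dual of axiom T: valid iff R is reflexive. R is not reflexive — not valid.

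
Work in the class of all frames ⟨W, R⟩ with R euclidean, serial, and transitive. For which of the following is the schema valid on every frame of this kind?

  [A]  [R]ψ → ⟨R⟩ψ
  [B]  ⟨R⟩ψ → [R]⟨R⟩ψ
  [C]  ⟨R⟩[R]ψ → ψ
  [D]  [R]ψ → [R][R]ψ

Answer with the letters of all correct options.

A, B, D

(A) [R]ψ → ⟨R⟩ψ is axiom D; it is valid on a frame exactly when R is serial. Every such R is serial, so valid.
(B) axiom 5: valid iff R is euclidean. Every such R is euclidean — valid.
(C) ⟨R⟩[R]ψ → ψ is the dual of axiom B, which corresponds to symmetry. Such an R need not be symmetric — not valid.
(D) [R]ψ → [R][R]ψ is axiom 4; it is valid on a frame exactly when R is transitive. Every such R is transitive, so valid.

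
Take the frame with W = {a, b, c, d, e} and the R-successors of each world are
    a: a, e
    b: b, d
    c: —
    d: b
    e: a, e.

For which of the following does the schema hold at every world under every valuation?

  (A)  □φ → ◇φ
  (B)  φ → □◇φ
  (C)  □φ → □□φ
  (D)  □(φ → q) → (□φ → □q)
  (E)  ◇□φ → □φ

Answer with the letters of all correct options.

R is symmetric: every R-edge is matched by its reverse.
R is not transitive: d R b and b R d but not d R d.
R is not euclidean: b R d and b R d but not d R d.
R is not serial: c has no R-successor.
(A) axiom D: valid iff R is serial. R is not serial — not valid.
(B) φ → □◇φ is axiom B; it is valid on a frame exactly when R is symmetric. R is symmetric, so valid.
(C) □φ → □□φ is axiom 4, which corresponds to transitivity. R is not transitive — not valid.
(D) □(φ → q) → (□φ → □q) is the K axiom; it holds on all frames — valid.
(E) the dual of axiom 5: valid iff R is euclidean. R is not euclidean — not valid.

B, D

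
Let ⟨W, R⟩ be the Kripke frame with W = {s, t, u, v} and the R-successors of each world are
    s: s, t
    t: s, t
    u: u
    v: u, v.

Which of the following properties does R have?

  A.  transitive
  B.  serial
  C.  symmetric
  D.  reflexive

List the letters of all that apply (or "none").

(A) transitive: R is closed under composition.
(B) serial: every world has an R-successor.
(C) not symmetric: v R u but not u R v.
(D) reflexive: each world relates to itself.

A, B, D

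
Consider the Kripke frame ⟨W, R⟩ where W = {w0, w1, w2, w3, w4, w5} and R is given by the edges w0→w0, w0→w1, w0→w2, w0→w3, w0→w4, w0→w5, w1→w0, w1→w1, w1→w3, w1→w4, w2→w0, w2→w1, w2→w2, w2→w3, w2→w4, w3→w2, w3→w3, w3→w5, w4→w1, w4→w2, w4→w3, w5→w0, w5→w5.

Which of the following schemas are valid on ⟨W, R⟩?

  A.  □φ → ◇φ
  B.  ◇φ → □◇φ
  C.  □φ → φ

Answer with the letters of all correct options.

R is not reflexive: not w4 R w4.
R is not euclidean: w0 R w1 and w0 R w2 but not w1 R w2.
R is serial: every world has an R-successor.
(A) □φ → ◇φ is axiom D, which corresponds to seriality. R is serial — valid.
(B) ◇φ → □◇φ is axiom 5; it is valid on a frame exactly when R is euclidean. R is not euclidean, so not valid.
(C) □φ → φ is axiom T, which corresponds to reflexivity. R is not reflexive — not valid.

A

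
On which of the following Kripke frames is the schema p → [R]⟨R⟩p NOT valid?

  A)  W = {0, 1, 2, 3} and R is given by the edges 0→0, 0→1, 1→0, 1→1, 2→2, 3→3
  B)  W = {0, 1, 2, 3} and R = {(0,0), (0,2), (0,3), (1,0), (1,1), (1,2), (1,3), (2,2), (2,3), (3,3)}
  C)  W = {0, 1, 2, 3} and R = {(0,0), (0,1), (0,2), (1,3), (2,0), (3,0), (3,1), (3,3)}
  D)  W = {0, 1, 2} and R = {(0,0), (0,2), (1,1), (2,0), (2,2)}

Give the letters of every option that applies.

The schema p → [R]⟨R⟩p is axiom B; it is valid on a frame iff R is symmetric.
(A) R is symmetric (every R-edge is matched by its reverse), so the schema is valid here.
(B) R is not symmetric (0 R 2 but not 2 R 0), so the schema fails here.
(C) R is not symmetric (0 R 1 but not 1 R 0), so the schema fails here.
(D) R is symmetric (every R-edge is matched by its reverse), so the schema is valid here.

B, C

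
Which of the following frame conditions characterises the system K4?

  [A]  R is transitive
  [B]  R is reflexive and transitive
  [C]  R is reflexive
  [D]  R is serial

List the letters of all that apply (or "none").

A

(A) K4 is sound and complete for exactly this class.
(B) this class determines S4, not K4.
(C) this class determines T (= KT), not K4.
(D) this class determines D, not K4.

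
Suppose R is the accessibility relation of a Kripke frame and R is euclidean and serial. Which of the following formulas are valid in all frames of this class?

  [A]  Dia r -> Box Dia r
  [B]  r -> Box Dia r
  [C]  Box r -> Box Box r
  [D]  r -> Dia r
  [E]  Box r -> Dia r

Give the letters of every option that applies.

(A) axiom 5: valid iff R is euclidean. Every such R is euclidean — valid.
(B) r -> Box Dia r is axiom B; it is valid on a frame exactly when R is symmetric. Such an R need not be symmetric, so not valid.
(C) Box r -> Box Box r is axiom 4, which corresponds to transitivity. Such an R need not be transitive — not valid.
(D) r -> Dia r (the dual of axiom T) characterises the reflexive frames. Such an R need not be reflexive — not valid.
(E) axiom D: valid iff R is serial. Every such R is serial — valid.

A, E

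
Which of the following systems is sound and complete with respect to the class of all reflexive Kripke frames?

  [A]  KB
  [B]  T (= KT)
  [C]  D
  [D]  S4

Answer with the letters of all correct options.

B

(A) KB is determined by the class of symmetric frames.
(B) T (= KT) is determined by exactly this class.
(C) D is determined by the class of serial frames.
(D) S4 is determined by the class of reflexive and transitive frames.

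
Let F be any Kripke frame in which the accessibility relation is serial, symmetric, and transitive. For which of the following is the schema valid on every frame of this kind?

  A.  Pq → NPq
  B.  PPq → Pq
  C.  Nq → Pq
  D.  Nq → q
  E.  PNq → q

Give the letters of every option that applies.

A, B, C, D, E

A serial symmetric transitive relation is reflexive (take any v with uRv; symmetry gives vRu and transitivity gives uRu), hence an equivalence relation.
(A) axiom 5: valid iff R is euclidean. Every such R is euclidean — valid.
(B) the dual of axiom 4: valid iff R is transitive. Every such R is transitive — valid.
(C) axiom D: valid iff R is serial. Every such R is serial — valid.
(D) Nq → q is axiom T, which corresponds to reflexivity. Every such R is reflexive — valid.
(E) PNq → q is the dual of axiom B, which corresponds to symmetry. Every such R is symmetric — valid.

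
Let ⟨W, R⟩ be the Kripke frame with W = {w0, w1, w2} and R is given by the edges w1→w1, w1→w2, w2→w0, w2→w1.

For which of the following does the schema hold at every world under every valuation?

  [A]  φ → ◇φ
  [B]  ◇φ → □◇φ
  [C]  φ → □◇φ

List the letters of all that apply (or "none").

none

R is not reflexive: not w0 R w0.
R is not symmetric: w2 R w0 but not w0 R w2.
R is not euclidean: w2 R w0 and w2 R w1 but not w0 R w1.
(A) φ → ◇φ (the dual of axiom T) characterises the reflexive frames. R is not reflexive — not valid.
(B) axiom 5: valid iff R is euclidean. R is not euclidean — not valid.
(C) φ → □◇φ is axiom B, which corresponds to symmetry. R is not symmetric — not valid.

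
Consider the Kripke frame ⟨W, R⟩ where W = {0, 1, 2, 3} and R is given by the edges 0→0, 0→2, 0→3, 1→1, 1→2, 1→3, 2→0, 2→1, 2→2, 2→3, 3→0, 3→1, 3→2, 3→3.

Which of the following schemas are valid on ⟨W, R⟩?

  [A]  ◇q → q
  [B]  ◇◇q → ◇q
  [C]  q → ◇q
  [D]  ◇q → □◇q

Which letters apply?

R is reflexive: each world relates to itself.
R is not transitive: 0 R 2 and 2 R 1 but not 0 R 1.
R is not euclidean: 2 R 0 and 2 R 1 but not 0 R 1.
R is not a subset of the identity: 0 R 2 with 0 ≠ 2.
(A) ◇q → q is valid only on frames where every R-edge is a self-loop. Here R ⊄ identity — not valid.
(B) the dual of axiom 4: valid iff R is transitive. R is not transitive — not valid.
(C) the dual of axiom T: valid iff R is reflexive. R is reflexive — valid.
(D) ◇q → □◇q (axiom 5) characterises the euclidean frames. R is not euclidean — not valid.

C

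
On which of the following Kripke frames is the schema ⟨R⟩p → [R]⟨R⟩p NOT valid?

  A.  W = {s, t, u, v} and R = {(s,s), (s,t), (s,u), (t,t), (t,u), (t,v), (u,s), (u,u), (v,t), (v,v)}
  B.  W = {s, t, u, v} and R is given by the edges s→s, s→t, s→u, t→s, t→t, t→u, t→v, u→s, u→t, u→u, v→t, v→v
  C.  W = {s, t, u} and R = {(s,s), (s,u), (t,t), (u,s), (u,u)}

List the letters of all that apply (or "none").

The schema ⟨R⟩p → [R]⟨R⟩p is axiom 5; it is valid on a frame iff R is euclidean.
(A) R is not euclidean (s R t and s R s but not t R s), so the schema fails here.
(B) R is not euclidean (t R s and t R v but not s R v), so the schema fails here.
(C) R is euclidean (any two R-successors of the same world are R-related), so the schema is valid here.

A, B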